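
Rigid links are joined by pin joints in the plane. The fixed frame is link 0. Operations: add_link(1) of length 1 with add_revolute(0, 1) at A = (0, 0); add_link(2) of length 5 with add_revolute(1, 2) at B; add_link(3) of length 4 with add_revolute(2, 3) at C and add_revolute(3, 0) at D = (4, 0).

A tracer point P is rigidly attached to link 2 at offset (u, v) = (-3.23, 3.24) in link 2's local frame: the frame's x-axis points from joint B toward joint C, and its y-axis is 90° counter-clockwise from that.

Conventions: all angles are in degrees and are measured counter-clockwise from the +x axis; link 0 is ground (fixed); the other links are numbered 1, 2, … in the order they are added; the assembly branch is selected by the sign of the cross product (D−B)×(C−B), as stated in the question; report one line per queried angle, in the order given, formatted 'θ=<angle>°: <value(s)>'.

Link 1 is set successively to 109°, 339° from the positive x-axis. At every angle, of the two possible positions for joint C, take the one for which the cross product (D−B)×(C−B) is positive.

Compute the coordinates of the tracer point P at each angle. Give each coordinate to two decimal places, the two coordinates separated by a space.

A=(0,0), D=(4.00,0)
θ=109°: B = A + 1.00·(cos109°, sin109°) = (-0.3256, 0.9455)
θ=109°: |BD| = 4.4277
θ=109°: circle(B,5.00) ∩ circle(D,4.00): a=3.2302, h=3.8165
θ=109°:   candidates: C₊=(3.6451,3.9842) cross=16.898; C₋=(2.0151,-3.4728) cross=-16.898
θ=109°:   branch + wants cross > 0 → take C=(3.6451,3.9842) (cross=16.898)
θ=109°: ex = (C−B)/|BC| = (0.7941,0.6077); ey = (-0.6077,0.7941)
θ=109°: P = B + -3.23·ex + 3.24·ey = (-4.8597,1.5555)
θ=339°: B = A + 1.00·(cos339°, sin339°) = (0.9336, -0.3584)
θ=339°: |BD| = 3.0873
θ=339°: circle(B,5.00) ∩ circle(D,4.00): a=3.0012, h=3.9991
θ=339°:   candidates: C₊=(3.4503,3.9621) cross=12.346; C₋=(4.3787,-3.9820) cross=-12.346
θ=339°:   branch + wants cross > 0 → take C=(3.4503,3.9621) (cross=12.346)
θ=339°: ex = (C−B)/|BC| = (0.5033,0.8641); ey = (-0.8641,0.5033)
θ=339°: P = B + -3.23·ex + 3.24·ey = (-3.4919,-1.5185)

θ=109°: -4.86 1.56
θ=339°: -3.49 -1.52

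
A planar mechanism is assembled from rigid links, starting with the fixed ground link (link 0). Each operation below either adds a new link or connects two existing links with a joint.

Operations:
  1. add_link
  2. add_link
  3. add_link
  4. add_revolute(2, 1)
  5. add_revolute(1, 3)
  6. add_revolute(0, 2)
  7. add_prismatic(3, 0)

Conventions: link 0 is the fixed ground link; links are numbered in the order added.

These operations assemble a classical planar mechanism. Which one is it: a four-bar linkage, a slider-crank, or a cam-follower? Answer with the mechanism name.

links: 4 (incl. ground); joints: 3 revolute, 1 prismatic, 0 higher (cam) pair, forming one closed loop
4 links, 3 revolutes + 1 prismatic in one loop → slider-crank

slider-crank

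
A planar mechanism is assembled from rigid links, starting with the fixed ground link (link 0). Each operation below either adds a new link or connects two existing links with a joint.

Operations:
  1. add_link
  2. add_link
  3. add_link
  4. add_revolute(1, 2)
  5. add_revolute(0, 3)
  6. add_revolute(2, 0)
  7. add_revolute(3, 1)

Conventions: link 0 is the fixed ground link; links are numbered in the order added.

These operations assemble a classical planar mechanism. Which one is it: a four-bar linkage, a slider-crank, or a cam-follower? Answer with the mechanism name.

links: 4 (incl. ground); joints: 4 revolute, 0 prismatic, 0 higher (cam) pair, forming one closed loop
4 links in a single 4R loop → four-bar linkage

four-bar linkage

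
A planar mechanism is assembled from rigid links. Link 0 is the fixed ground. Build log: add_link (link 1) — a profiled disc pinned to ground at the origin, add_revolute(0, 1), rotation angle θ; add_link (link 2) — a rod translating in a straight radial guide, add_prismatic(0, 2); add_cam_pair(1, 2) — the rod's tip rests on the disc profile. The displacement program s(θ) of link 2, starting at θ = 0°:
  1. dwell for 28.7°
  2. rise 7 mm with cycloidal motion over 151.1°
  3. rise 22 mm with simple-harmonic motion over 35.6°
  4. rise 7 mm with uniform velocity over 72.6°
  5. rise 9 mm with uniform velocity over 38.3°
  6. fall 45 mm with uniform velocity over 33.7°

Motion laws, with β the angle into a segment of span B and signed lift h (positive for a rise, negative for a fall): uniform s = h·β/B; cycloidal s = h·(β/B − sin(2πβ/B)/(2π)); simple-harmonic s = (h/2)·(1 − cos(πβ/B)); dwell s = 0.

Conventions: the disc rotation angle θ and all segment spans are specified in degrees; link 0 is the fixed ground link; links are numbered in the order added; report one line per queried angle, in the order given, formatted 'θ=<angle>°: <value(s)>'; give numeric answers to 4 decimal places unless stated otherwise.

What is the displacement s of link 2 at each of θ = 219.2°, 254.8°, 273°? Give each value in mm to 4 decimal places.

seg 1 [0°–28.7°] dwell: s stays 0.0000
seg 2 [28.7°–179.8°] cycloidal, h=7: full span → s += 7 → s = 7.0000
seg 3 [179.8°–215.4°] simple-harmonic, h=22: full span → s += 22 → s = 29.0000
seg 4 [215.4°–288°] uniform, h=7: θ=219.2° here. β=3.8, B=72.6. 7·3.8/72.6 = 0.3664 → s = 29.3664
seg 4 [215.4°–288°] uniform, h=7: θ=254.8° here. β=39.4, B=72.6. 7·39.4/72.6 = 3.7989 → s = 32.7989
seg 4 [215.4°–288°] uniform, h=7: θ=273° here. β=57.6, B=72.6. 7·57.6/72.6 = 5.5537 → s = 34.5537

θ=219.2°: 29.3664
θ=254.8°: 32.7989
θ=273°: 34.5537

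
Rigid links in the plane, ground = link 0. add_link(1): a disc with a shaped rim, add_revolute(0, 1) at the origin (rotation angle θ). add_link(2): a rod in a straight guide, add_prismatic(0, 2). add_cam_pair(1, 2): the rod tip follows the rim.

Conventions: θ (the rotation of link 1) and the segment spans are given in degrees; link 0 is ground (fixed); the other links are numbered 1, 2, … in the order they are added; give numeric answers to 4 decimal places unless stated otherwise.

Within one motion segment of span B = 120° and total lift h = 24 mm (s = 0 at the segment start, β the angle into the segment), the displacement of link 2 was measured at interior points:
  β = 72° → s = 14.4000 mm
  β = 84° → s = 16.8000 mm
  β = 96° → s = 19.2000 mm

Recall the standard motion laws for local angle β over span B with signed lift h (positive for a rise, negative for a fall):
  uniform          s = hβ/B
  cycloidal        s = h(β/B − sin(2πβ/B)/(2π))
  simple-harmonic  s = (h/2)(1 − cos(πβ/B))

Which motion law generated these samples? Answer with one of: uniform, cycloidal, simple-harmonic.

candidates at β/B = r: uniform s = h·r (linear in β); cycloidal s = h·(r − sin(2πr)/(2π)); simple-harmonic s = (h/2)(1 − cos(πr))
β=72°: printed 14.4000 | uniform 14.4000, cycloidal 16.6452, simple-harmonic 15.7082
β=84°: printed 16.8000 | uniform 16.8000, cycloidal 20.4328, simple-harmonic 19.0534
β=96°: printed 19.2000 | uniform 19.2000, cycloidal 22.8328, simple-harmonic 21.7082
only one law matches every sample → uniform

uniform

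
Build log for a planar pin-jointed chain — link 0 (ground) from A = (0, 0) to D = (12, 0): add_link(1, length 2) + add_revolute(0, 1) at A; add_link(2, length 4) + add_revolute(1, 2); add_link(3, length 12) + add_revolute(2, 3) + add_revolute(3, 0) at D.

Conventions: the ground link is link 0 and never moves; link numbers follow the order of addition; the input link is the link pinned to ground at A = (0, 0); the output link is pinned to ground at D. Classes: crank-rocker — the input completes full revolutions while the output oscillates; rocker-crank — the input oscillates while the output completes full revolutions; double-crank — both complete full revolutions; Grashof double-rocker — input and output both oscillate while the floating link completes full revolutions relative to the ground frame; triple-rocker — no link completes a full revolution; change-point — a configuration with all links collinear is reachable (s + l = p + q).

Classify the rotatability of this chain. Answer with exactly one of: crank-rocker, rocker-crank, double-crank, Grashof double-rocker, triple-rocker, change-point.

lengths: ground=12, input=2, coupler=4, output=12
sorted: s=2 (shortest), l=12 (longest), p+q=16
s + l = 14 vs p + q = 16
s + l < p + q (Grashof) with shortest = input link → crank-rocker

crank-rocker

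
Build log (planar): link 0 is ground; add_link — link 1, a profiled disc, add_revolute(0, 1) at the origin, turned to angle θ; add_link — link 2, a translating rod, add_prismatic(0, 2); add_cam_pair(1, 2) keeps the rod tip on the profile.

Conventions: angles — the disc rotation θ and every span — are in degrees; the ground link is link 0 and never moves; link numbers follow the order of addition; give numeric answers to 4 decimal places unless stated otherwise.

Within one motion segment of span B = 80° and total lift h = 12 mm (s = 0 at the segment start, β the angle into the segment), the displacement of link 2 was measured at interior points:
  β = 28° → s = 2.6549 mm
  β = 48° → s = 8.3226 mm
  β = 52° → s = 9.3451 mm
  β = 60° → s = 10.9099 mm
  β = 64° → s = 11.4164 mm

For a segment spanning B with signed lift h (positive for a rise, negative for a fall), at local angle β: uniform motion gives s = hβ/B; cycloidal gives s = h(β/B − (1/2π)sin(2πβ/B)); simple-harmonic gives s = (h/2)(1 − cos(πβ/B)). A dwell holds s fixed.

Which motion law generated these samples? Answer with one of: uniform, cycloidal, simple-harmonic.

candidates at β/B = r: uniform s = h·r (linear in β); cycloidal s = h·(r − sin(2πr)/(2π)); simple-harmonic s = (h/2)(1 − cos(πr))
β=28°: printed 2.6549 | uniform 4.2000, cycloidal 2.6549, simple-harmonic 3.2761
β=48°: printed 8.3226 | uniform 7.2000, cycloidal 8.3226, simple-harmonic 7.8541
β=52°: printed 9.3451 | uniform 7.8000, cycloidal 9.3451, simple-harmonic 8.7239
β=60°: printed 10.9099 | uniform 9.0000, cycloidal 10.9099, simple-harmonic 10.2426
β=64°: printed 11.4164 | uniform 9.6000, cycloidal 11.4164, simple-harmonic 10.8541
only one law matches every sample → cycloidal

cycloidal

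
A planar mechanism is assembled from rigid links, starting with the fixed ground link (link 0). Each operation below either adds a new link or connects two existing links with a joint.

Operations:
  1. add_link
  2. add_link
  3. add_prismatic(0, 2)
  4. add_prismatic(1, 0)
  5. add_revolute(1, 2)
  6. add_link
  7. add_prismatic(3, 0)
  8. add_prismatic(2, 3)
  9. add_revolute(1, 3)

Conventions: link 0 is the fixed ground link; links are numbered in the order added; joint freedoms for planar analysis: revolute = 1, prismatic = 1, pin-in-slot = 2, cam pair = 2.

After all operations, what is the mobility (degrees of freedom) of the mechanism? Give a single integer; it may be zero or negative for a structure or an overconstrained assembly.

link 0 = ground. State L|J1|J2 = 1|0|0
+link1  2|0|0
+link2  3|0|0
P(0,2) f=1→J1  3|1|0
P(1,0) f=1→J1  3|2|0
R(1,2) f=1→J1  3|3|0
+link3  4|3|0
P(3,0) f=1→J1  4|4|0
P(2,3) f=1→J1  4|5|0
R(1,3) f=1→J1  4|6|0
M = 3(4−1)−2·6−0 = 9−12−0 = -3

M = -3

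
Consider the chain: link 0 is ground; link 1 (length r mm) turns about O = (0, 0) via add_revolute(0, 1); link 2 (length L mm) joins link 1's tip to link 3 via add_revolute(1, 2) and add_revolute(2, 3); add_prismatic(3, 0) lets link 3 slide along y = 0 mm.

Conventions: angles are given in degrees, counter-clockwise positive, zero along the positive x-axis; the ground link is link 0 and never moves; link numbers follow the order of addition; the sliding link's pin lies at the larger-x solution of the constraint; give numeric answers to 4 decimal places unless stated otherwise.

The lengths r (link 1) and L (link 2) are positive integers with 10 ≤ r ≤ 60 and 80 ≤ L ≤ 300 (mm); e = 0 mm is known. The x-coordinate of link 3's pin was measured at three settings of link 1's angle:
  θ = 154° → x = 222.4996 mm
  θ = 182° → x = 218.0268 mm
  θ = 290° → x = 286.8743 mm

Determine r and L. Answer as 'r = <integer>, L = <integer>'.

constraint per measurement: (x − r cos θ)² + (r sin θ − e)² = L²
subtracting the θ₁ and θ₂ equations cancels the r² and L² terms:
r = (x₁² − x₂²) / (2[(x₁cos θ₁ + e sin θ₁) − (x₂cos θ₂ + e sin θ₂)]) = 54.9998 → r = 55
L² = (x₁ − r cos θ₁)² + (r sin θ₁ − e)² = 74529.0167 → L = 273.0000 → L = 273
check at θ₃=290°: x = 286.8743 (printed 286.8743) ✓

r = 55, L = 273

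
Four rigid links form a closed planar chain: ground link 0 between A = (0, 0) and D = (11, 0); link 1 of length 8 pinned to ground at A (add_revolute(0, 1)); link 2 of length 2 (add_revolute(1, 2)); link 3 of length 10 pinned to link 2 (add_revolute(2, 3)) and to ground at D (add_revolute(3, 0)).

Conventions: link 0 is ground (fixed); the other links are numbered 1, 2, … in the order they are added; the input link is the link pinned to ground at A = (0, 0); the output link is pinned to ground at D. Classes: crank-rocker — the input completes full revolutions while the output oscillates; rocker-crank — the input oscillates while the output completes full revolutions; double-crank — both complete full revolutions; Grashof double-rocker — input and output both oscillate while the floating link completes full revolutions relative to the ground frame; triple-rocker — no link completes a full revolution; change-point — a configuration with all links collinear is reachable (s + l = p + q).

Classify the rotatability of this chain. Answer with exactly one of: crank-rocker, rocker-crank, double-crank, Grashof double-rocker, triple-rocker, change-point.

lengths: ground=11, input=8, coupler=2, output=10
sorted: s=2 (shortest), l=11 (longest), p+q=18
s + l = 13 vs p + q = 18
s + l < p + q (Grashof) with shortest = coupler link → Grashof double-rocker

Grashof double-rocker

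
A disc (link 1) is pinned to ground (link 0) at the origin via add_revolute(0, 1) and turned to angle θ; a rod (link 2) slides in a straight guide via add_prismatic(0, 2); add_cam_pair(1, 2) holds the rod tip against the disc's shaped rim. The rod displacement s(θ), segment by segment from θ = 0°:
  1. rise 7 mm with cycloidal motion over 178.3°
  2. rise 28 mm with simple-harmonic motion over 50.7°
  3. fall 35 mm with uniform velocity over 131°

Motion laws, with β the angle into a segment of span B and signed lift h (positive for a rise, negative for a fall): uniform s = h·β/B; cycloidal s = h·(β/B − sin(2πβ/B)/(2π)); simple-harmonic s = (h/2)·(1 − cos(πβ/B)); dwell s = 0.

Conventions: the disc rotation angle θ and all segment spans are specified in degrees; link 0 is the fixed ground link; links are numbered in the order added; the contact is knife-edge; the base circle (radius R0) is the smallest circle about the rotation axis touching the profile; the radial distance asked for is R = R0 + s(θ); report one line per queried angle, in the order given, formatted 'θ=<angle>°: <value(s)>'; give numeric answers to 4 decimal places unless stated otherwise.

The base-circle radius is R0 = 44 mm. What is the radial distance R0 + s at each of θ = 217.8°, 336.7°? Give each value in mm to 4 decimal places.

segment 1 (0° to 178.3°, cycloidal, h = 7) is passed completely: s = 0.0000 + (7) = 7.0000
θ = 217.8° falls in segment 2 (178.3° to 229°, simple-harmonic, h = 28): β = 217.8 − 178.3 = 39.5°, B = 50.7°; Δs = 28/2·(1 − cos(π·0.7791)) = 24.7617; s = 7.0000 + 24.7617 = 31.7617
segment 2 (178.3° to 229°, simple-harmonic, h = 28) is passed completely: s = 7.0000 + (28) = 35.0000
θ = 336.7° falls in segment 3 (229° to 360°, uniform, h = -35): β = 336.7 − 229 = 107.7°, B = 131°; Δs = -35·107.7/131 = -28.7748; s = 35.0000 − 28.7748 = 6.2252
θ=217.8°: R = R0 + s = 44 + 31.7617 = 75.7617
θ=336.7°: R = R0 + s = 44 + 6.2252 = 50.2252

θ=217.8°: 75.7617
θ=336.7°: 50.2252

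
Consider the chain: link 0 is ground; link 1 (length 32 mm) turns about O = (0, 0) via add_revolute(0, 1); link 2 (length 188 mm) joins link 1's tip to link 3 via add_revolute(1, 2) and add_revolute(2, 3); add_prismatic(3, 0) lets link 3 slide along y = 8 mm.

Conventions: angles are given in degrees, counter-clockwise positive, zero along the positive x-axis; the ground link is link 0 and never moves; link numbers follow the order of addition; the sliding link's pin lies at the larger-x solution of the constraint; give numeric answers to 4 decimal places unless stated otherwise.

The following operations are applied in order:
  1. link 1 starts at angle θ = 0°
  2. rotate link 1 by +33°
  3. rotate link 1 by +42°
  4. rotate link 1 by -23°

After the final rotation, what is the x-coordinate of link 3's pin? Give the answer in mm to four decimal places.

geometry: r = 32 mm, L = 188 mm, e = 8 mm; θ starts at 0°
rotate link 1 by +33°: θ ← 0° +33° = 33°
rotate link 1 by +42°: θ ← 33° +42° = 75°
rotate link 1 by -23°: θ ← 75° -23° = 52°
crank pin P = (r cos θ, r sin θ) = (19.701167, 25.216344)
h = r sin θ − e = 25.216344 − 8 = 17.216344
x = r cos θ + √(L² − h²) = 19.701167 + 187.210036 = 206.911203

206.9112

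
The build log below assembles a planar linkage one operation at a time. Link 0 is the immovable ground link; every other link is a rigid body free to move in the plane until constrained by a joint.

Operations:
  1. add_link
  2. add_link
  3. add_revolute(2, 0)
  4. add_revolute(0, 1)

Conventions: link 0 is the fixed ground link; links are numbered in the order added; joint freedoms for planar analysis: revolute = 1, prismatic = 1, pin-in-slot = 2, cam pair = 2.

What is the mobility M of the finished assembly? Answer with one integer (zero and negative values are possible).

ground; <1,0,0>
#1 <2,0,0>
#2 <3,0,0>
R:2↔0 J1 <3,1,0>
R:0↔1 J1 <3,2,0>
3×2 − 2×2 − 1×0 = 2

M = 2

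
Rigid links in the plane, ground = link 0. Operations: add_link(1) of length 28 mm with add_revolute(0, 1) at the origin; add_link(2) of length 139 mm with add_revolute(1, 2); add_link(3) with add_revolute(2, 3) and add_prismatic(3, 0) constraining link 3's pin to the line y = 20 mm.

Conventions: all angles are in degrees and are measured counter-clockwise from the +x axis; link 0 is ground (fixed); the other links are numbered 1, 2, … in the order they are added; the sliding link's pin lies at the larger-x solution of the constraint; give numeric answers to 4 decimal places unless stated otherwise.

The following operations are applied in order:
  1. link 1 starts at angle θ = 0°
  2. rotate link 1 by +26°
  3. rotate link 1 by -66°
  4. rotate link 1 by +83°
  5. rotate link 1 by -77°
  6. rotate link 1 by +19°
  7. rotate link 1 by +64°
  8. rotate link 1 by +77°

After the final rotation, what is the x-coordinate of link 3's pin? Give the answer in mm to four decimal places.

geometry: r = 28 mm, L = 139 mm, e = 20 mm; θ starts at 0°
rotate link 1 by +26°: θ ← 0° +26° = 26°
rotate link 1 by -66°: θ ← 26° -66° = -40°
rotate link 1 by +83°: θ ← -40° +83° = 43°
rotate link 1 by -77°: θ ← 43° -77° = -34°
rotate link 1 by +19°: θ ← -34° +19° = -15°
rotate link 1 by +64°: θ ← -15° +64° = 49°
rotate link 1 by +77°: θ ← 49° +77° = 126°
crank pin P = (r cos θ, r sin θ) = (-16.457987, 22.652476)
h = r sin θ − e = 22.652476 − 20 = 2.652476
x = r cos θ + √(L² − h²) = -16.457987 + 138.974690 = 122.516703

122.5167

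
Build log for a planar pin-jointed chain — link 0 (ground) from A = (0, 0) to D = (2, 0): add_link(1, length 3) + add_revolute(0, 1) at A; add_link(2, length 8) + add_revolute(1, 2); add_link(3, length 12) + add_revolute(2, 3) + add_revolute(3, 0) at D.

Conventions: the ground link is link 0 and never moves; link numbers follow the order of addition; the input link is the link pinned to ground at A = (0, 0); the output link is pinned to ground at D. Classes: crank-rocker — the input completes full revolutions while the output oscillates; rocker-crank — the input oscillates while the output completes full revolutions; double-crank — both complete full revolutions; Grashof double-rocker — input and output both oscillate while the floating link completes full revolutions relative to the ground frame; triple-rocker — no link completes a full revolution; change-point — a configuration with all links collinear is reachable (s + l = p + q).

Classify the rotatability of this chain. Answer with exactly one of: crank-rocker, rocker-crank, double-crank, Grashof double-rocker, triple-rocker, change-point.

lengths: ground=2, input=3, coupler=8, output=12
sorted: s=2 (shortest), l=12 (longest), p+q=11
s + l = 14 vs p + q = 11
s + l > p + q → non-Grashof → no link fully rotates → triple-rocker

triple-rocker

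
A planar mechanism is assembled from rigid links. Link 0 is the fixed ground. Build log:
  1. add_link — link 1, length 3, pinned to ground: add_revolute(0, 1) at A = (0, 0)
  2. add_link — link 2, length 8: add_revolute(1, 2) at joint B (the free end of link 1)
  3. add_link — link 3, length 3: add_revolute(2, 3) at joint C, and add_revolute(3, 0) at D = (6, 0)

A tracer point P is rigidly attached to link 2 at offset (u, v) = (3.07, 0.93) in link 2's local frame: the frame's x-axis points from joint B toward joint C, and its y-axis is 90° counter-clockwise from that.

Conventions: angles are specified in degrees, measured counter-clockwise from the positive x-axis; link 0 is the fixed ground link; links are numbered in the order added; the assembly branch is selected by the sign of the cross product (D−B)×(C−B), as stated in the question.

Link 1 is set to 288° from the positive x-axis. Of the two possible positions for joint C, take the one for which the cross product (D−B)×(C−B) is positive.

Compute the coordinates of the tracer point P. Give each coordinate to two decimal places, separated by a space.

A=(0,0), D=(6.00,0)
B = A + 3.00·(cos288°, sin288°) = (0.9271, -2.8532)
|BD| = 5.8203
circle(B,8.00) ∩ circle(D,3.00): a=7.6350, h=2.3889
  candidates: C₊=(6.4107,2.9718) cross=13.904; C₋=(8.7528,-1.1925) cross=-13.904
  branch + wants cross > 0 → take C=(6.4107,2.9718) (cross=13.904)
ex = (C−B)/|BC| = (0.6855,0.7281); ey = (-0.7281,0.6855)
P = B + 3.07·ex + 0.93·ey = (2.3542,0.0196)

2.35 0.02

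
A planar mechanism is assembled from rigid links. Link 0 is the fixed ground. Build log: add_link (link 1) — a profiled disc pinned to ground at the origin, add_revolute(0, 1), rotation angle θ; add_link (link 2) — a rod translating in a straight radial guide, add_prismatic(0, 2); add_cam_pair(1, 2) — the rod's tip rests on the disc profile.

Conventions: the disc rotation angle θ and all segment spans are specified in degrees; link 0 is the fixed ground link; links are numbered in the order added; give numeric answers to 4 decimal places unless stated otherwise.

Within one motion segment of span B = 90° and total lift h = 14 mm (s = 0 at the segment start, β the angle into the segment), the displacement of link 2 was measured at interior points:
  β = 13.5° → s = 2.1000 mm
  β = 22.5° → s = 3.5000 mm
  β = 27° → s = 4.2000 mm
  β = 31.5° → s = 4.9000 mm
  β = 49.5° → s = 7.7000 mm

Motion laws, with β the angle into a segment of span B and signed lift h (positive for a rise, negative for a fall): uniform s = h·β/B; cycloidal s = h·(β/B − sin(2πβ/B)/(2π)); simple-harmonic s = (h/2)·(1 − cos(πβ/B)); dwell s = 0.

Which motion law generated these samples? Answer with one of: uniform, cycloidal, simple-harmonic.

candidates at β/B = r: uniform s = h·r (linear in β); cycloidal s = h·(r − sin(2πr)/(2π)); simple-harmonic s = (h/2)(1 − cos(πr))
β=13.5°: printed 2.1000 | uniform 2.1000, cycloidal 0.2974, simple-harmonic 0.7630
β=22.5°: printed 3.5000 | uniform 3.5000, cycloidal 1.2718, simple-harmonic 2.0503
β=27°: printed 4.2000 | uniform 4.2000, cycloidal 2.0809, simple-harmonic 2.8855
β=31.5°: printed 4.9000 | uniform 4.9000, cycloidal 3.0974, simple-harmonic 3.8221
β=49.5°: printed 7.7000 | uniform 7.7000, cycloidal 8.3885, simple-harmonic 8.0950
only one law matches every sample → uniform

uniform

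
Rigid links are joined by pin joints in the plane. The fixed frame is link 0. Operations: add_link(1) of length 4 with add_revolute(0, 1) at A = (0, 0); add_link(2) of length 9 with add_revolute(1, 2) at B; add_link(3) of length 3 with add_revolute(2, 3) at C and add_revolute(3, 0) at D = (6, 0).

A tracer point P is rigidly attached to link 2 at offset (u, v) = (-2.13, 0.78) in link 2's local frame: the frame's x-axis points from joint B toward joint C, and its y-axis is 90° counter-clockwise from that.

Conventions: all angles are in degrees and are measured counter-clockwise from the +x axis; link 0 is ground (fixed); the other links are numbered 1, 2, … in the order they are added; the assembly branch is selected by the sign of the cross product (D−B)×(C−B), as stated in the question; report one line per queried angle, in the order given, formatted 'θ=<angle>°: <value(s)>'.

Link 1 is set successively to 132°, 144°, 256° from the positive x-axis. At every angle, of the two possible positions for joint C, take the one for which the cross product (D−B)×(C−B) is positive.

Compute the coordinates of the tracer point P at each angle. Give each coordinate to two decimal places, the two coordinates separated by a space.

A=(0,0), D=(6.00,0)
θ=132°: B = A + 4.00·(cos132°, sin132°) = (-2.6765, 2.9726)
θ=132°: |BD| = 9.1716
θ=132°: circle(B,9.00) ∩ circle(D,3.00): a=8.5110, h=2.9264
θ=132°:   candidates: C₊=(6.3235,2.9825) cross=26.839; C₋=(4.4266,-2.5543) cross=-26.839
θ=132°:   branch + wants cross > 0 → take C=(6.3235,2.9825) (cross=26.839)
θ=132°: ex = (C−B)/|BC| = (1.0000,0.0011); ey = (-0.0011,1.0000)
θ=132°: P = B + -2.13·ex + 0.78·ey = (-4.8074,3.7502)
θ=144°: B = A + 4.00·(cos144°, sin144°) = (-3.2361, 2.3511)
θ=144°: |BD| = 9.5306
θ=144°: circle(B,9.00) ∩ circle(D,3.00): a=8.5426, h=2.8326
θ=144°:   candidates: C₊=(5.7413,2.9888) cross=26.997; C₋=(4.3437,-2.5014) cross=-26.997
θ=144°:   branch + wants cross > 0 → take C=(5.7413,2.9888) (cross=26.997)
θ=144°: ex = (C−B)/|BC| = (0.9975,0.0709); ey = (-0.0709,0.9975)
θ=144°: P = B + -2.13·ex + 0.78·ey = (-5.4160,2.9783)
θ=256°: B = A + 4.00·(cos256°, sin256°) = (-0.9677, -3.8812)
θ=256°: |BD| = 7.9757
θ=256°: circle(B,9.00) ∩ circle(D,3.00): a=8.5016, h=2.9536
θ=256°:   candidates: C₊=(5.0221,2.8361) cross=23.557; C₋=(7.8966,-2.3244) cross=-23.557
θ=256°:   branch + wants cross > 0 → take C=(5.0221,2.8361) (cross=23.557)
θ=256°: ex = (C−B)/|BC| = (0.6655,0.7464); ey = (-0.7464,0.6655)
θ=256°: P = B + -2.13·ex + 0.78·ey = (-2.9674,-4.9518)

θ=132°: -4.81 3.75
θ=144°: -5.42 2.98
θ=256°: -2.97 -4.95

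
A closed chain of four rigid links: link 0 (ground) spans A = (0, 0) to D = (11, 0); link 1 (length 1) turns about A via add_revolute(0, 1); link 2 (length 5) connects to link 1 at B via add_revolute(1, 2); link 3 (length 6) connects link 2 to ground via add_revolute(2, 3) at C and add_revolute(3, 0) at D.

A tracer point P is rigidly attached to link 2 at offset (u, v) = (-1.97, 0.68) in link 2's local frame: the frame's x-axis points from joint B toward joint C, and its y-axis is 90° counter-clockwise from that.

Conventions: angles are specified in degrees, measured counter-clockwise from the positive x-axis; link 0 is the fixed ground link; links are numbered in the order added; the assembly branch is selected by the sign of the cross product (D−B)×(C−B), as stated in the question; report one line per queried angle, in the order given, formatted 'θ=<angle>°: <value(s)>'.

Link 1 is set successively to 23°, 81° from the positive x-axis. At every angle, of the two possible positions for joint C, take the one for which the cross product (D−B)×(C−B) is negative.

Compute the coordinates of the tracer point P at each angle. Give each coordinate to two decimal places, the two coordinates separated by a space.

A=(0,0), D=(11.00,0)
θ=23°: B = A + 1.00·(cos23°, sin23°) = (0.9205, 0.3907)
θ=23°: |BD| = 10.0871
θ=23°: circle(B,5.00) ∩ circle(D,6.00): a=4.4983, h=2.1830
θ=23°:   candidates: C₊=(5.5000,2.3978) cross=22.020; C₋=(5.3308,-1.9649) cross=-22.020
θ=23°:   branch - wants cross < 0 → take C=(5.3308,-1.9649) (cross=-22.020)
θ=23°: ex = (C−B)/|BC| = (0.8821,-0.4711); ey = (0.4711,0.8821)
θ=23°: P = B + -1.97·ex + 0.68·ey = (-0.4968,1.9186)
θ=81°: B = A + 1.00·(cos81°, sin81°) = (0.1564, 0.9877)
θ=81°: |BD| = 10.8885
θ=81°: circle(B,5.00) ∩ circle(D,6.00): a=4.9391, h=0.7780
θ=81°:   candidates: C₊=(5.1457,1.3144) cross=8.471; C₋=(5.0046,-0.2351) cross=-8.471
θ=81°:   branch - wants cross < 0 → take C=(5.0046,-0.2351) (cross=-8.471)
θ=81°: ex = (C−B)/|BC| = (0.9696,-0.2446); ey = (0.2446,0.9696)
θ=81°: P = B + -1.97·ex + 0.68·ey = (-1.5874,2.1288)

θ=23°: -0.50 1.92
θ=81°: -1.59 2.13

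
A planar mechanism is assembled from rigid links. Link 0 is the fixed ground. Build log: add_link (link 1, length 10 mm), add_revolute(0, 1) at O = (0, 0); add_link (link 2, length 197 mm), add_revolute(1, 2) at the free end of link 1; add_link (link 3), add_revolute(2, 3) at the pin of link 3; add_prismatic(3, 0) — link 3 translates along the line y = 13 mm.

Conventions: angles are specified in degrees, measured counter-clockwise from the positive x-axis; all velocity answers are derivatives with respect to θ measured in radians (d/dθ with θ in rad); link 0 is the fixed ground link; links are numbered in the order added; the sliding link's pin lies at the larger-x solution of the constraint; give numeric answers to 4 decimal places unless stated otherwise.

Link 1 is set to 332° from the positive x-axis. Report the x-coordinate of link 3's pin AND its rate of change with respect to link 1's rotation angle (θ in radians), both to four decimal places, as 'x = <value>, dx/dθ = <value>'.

geometry: r = 10 mm, L = 197 mm, e = 13 mm
crank pin P = (r cos θ, r sin θ) = (8.829476, -4.694716)
h = r sin θ − e = -4.694716 − 13 = -17.694716
x = r cos θ + √(L² − h²) = 8.829476 + 196.203713 = 205.033189
dx/dθ = −r sin θ − h·r cos θ/√(L² − h²) (θ in radians; h = -17.694716) = 5.491006

x = 205.0332, dx/dθ = 5.4910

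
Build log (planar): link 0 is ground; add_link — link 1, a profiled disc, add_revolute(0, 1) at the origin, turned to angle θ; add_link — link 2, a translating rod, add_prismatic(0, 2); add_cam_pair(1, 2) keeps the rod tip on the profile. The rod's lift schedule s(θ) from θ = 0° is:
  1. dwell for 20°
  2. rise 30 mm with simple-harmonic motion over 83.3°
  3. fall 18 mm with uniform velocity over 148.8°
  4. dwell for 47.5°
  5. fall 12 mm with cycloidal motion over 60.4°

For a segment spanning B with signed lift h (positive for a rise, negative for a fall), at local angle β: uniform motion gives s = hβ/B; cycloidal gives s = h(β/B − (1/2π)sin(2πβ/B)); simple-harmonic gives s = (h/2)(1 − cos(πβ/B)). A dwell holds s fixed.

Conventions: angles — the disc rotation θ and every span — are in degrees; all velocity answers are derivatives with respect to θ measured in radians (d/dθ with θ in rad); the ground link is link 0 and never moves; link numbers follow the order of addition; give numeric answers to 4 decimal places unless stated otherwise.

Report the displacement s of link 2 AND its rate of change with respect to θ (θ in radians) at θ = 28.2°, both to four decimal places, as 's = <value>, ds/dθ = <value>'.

seg 1 [0°–20°] dwell: s stays 0.0000
seg 2 [20°–103.3°] simple-harmonic, h=30: θ=28.2° here. β=8.2, B=83.3. 30/2·(1 − cos(π·0.0984)) = 0.7116 → s = 0.7116
velocity in seg [20°–103.3°] (simple-harmonic), θ in radians: β = 8.2° = 0.1431 rad, B = 83.3° = 1.4539 rad; ds/dθ = (πh/(2B)) sin(πβ/B) = (π·30/(2·1.4539)) sin(π·0.0984) = 9.864899 mm/rad

s = 0.7116, ds/dθ = 9.8649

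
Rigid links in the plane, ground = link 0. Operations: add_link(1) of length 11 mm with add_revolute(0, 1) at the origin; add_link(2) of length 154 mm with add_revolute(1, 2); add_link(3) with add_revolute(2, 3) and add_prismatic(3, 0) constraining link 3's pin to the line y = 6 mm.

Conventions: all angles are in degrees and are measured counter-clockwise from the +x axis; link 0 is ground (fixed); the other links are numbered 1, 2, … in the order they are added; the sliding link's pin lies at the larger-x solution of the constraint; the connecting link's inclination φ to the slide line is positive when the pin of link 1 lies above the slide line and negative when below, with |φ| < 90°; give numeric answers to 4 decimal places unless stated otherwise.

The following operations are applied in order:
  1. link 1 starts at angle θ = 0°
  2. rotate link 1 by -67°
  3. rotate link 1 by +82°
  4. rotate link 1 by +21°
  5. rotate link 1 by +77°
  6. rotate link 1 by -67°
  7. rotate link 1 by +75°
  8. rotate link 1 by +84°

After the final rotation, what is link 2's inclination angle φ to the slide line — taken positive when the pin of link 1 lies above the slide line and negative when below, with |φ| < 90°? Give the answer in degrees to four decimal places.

geometry: r = 11 mm, L = 154 mm, e = 6 mm; θ starts at 0°
rotate link 1 by -67°: θ ← 0° -67° = -67°
rotate link 1 by +82°: θ ← -67° +82° = 15°
rotate link 1 by +21°: θ ← 15° +21° = 36°
rotate link 1 by +77°: θ ← 36° +77° = 113°
rotate link 1 by -67°: θ ← 113° -67° = 46°
rotate link 1 by +75°: θ ← 46° +75° = 121°
rotate link 1 by +84°: θ ← 121° +84° = 205°
h = r sin θ − e = -4.648801 − 6 = -10.648801
sin φ = h / L = -10.648801 / 154 = -0.06914806
φ = arcsin(-0.06914806) = -3.965056°

-3.9651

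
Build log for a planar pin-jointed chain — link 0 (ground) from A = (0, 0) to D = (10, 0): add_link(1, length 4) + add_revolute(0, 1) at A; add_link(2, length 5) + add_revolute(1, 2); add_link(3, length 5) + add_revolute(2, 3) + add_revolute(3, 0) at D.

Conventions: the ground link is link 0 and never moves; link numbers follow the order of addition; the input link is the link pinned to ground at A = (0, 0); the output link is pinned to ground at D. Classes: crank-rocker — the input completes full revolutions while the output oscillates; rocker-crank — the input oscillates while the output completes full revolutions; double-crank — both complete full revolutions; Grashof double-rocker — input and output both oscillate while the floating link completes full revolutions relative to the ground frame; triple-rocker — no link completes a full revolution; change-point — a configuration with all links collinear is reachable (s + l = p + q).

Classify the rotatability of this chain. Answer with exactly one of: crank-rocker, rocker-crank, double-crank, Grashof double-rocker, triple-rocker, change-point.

lengths: ground=10, input=4, coupler=5, output=5
sorted: s=4 (shortest), l=10 (longest), p+q=10
s + l = 14 vs p + q = 10
s + l > p + q → non-Grashof → no link fully rotates → triple-rocker

triple-rocker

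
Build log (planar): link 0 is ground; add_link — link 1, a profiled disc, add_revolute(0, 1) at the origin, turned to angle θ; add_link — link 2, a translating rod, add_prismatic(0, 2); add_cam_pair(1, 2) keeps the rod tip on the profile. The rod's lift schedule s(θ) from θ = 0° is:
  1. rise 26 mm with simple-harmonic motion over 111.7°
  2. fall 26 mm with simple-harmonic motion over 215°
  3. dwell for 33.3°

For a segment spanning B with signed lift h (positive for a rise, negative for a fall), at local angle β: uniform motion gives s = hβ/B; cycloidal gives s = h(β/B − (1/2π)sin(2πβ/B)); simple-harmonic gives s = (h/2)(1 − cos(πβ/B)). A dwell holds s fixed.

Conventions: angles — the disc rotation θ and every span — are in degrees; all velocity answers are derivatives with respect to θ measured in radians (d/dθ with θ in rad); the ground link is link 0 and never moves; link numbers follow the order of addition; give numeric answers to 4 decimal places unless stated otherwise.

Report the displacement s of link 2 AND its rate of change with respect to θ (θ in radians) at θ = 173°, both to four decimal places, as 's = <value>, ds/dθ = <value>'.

seg 1 [0°–111.7°] simple-harmonic, h=26: full span → s += 26 → s = 26.0000
seg 2 [111.7°–326.7°] simple-harmonic, h=-26: θ=173° here. β=61.3, B=215. -26/2·(1 − cos(π·0.2851)) = -4.8756 → s = 21.1244
velocity in seg [111.7°–326.7°] (simple-harmonic), θ in radians: β = 61.3° = 1.0699 rad, B = 215° = 3.7525 rad; ds/dθ = (πh/(2B)) sin(πβ/B) = (π·(-26)/(2·3.7525)) sin(π·0.2851) = -8.496472 mm/rad

s = 21.1244, ds/dθ = -8.4965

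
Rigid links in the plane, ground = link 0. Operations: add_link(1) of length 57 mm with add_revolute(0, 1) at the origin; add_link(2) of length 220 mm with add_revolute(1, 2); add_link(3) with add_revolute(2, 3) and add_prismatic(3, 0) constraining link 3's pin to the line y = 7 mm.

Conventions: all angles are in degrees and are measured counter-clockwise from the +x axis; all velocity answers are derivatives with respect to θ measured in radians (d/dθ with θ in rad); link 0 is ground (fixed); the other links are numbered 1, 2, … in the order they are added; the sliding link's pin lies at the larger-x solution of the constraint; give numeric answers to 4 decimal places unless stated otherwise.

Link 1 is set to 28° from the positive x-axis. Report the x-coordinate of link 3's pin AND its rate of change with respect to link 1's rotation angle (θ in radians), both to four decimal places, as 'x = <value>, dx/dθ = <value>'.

geometry: r = 57 mm, L = 220 mm, e = 7 mm
crank pin P = (r cos θ, r sin θ) = (50.328013, 26.759879)
h = r sin θ − e = 26.759879 − 7 = 19.759879
x = r cos θ + √(L² − h²) = 50.328013 + 219.110810 = 269.438823
dx/dθ = −r sin θ − h·r cos θ/√(L² − h²) (θ in radians; h = 19.759879) = -31.298566

x = 269.4388, dx/dθ = -31.2986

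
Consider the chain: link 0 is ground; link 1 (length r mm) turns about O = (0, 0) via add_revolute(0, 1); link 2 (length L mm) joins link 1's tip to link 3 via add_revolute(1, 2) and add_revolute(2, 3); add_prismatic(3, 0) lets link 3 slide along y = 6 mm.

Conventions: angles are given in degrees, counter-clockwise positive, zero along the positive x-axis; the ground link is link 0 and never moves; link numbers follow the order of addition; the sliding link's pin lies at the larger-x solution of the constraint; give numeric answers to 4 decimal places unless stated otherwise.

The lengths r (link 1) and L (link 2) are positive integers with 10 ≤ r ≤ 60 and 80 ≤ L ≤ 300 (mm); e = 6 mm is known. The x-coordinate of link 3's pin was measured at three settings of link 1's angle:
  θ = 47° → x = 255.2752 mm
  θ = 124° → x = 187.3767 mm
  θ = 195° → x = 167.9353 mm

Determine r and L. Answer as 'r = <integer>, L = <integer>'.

constraint per measurement: (x − r cos θ)² + (r sin θ − e)² = L²
subtracting the θ₁ and θ₂ equations cancels the r² and L² terms:
r = (x₁² − x₂²) / (2[(x₁cos θ₁ + e sin θ₁) − (x₂cos θ₂ + e sin θ₂)]) = 54.0000 → r = 54
L² = (x₁ − r cos θ₁)² + (r sin θ₁ − e)² = 48841.0056 → L = 221.0000 → L = 221
check at θ₃=195°: x = 167.9353 (printed 167.9353) ✓

r = 54, L = 221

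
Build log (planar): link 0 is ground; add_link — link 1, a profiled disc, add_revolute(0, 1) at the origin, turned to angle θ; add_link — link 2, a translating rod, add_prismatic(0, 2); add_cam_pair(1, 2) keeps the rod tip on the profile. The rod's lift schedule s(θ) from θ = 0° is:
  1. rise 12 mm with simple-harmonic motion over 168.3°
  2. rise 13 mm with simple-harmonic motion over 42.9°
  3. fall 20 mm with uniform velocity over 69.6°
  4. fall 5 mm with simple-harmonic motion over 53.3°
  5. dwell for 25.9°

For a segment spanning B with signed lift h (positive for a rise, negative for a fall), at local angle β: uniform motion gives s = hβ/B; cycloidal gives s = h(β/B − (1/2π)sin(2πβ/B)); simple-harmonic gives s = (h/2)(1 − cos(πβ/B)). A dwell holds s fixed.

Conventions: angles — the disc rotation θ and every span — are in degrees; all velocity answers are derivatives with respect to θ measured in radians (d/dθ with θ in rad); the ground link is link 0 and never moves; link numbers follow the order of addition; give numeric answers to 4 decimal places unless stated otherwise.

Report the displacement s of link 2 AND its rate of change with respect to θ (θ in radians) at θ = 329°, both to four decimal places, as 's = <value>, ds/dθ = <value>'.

seg 1 [0°–168.3°] simple-harmonic, h=12: full span → s += 12 → s = 12.0000
seg 2 [168.3°–211.2°] simple-harmonic, h=13: full span → s += 13 → s = 25.0000
seg 3 [211.2°–280.8°] uniform, h=-20: full span → s += -20 → s = 5.0000
seg 4 [280.8°–334.1°] simple-harmonic, h=-5: θ=329° here. β=48.2, B=53.3. -5/2·(1 − cos(π·0.9043)) = -4.8879 → s = 0.1121
velocity in seg [280.8°–334.1°] (simple-harmonic), θ in radians: β = 48.2° = 0.8412 rad, B = 53.3° = 0.9303 rad; ds/dθ = (πh/(2B)) sin(πβ/B) = (π·(-5)/(2·0.9303)) sin(π·0.9043) = -2.499872 mm/rad

s = 0.1121, ds/dθ = -2.4999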